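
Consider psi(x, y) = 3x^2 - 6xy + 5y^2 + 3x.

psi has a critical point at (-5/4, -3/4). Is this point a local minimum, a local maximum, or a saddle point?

The Hessian of psi is constant: H = [[6, -6], [-6, 10]].
det(H) = 6·10 − (-6)² = 24.
det(H) > 0 and tr(H) = 16 > 0, so H is positive definite and the point is a local minimum.

local minimum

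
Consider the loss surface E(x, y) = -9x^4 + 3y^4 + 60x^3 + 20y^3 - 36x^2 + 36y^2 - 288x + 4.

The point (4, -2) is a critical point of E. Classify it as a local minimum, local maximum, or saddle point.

The mixed partial ∂²E/∂x∂y is 0, so the Hessian at any point is diag(E_xx, E_yy) = diag(36(-3x^2 + 10x - 2), 12(3y^2 + 10y + 6)).
At (4, -2): H = diag(-360, -24).
Both eigenvalues are negative, so H is negative definite: a local maximum.

local maximum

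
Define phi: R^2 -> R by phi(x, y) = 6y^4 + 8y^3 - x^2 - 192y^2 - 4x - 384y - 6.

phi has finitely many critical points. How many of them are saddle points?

phi separates as a function of x plus a function of y, so ∇phi=0 decouples.
∂phi/∂x = -2(x + 2) = 0 at x ∈ {-2}; ∂phi/∂y = 24(y - 4)(y + 1)(y + 4) = 0 at y ∈ {-4, -1, 4}.
The Hessian is diagonal: diag(phi_xx, phi_yy). Second derivatives: phi_xx(-2)=-2; phi_yy(-4)=576, phi_yy(-1)=-360, phi_yy(4)=960.
Saddle points occur where the two diagonal entries have opposite signs: (-2, -4), (-2, 4). Count: 2.

2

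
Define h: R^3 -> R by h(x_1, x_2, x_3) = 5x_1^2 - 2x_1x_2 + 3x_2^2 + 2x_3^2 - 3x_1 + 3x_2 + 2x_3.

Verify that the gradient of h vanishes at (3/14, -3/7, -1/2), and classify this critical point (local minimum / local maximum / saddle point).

local minimum

∇h = (10x_1 - 2x_2 - 3, -2x_1 + 6x_2 + 3, 4x_3 + 2); substituting (3/14, -3/7, -1/2) gives ∇h = (0, 0, 0), so (3/14, -3/7, -1/2) is indeed a critical point.
The Hessian is constant: H = [[10, -2, 0], [-2, 6, 0], [0, 0, 4]].
Leading principal minors: Δ₁ = 10, Δ₂ = 56, Δ₃ = 224.
All leading minors are positive, so H is positive definite: a local minimum.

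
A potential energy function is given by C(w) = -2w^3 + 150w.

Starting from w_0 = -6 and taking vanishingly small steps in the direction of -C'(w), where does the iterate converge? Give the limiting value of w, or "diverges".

C'(w) = -6(w - 5)(w + 5), so C'(-6) = -66.
Gradient descent moves in the -C' direction, i.e. w is increasing.
The nearest critical point in that direction is w = -5, where C'' = 60 > 0 (a local minimum). The iterate converges there.

-5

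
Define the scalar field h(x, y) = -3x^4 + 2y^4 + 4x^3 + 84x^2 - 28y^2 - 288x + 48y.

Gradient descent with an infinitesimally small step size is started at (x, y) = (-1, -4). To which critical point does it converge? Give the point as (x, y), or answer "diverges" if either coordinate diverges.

h is separable, so gradient descent decouples: x follows -∂h/∂x, y follows -∂h/∂y.
∂h/∂x = -12(x - 3)(x - 2)(x + 4); at x=-1 this is -432, so x increases.
∂h/∂y = 8(y - 2)(y - 1)(y + 3); at y=-4 this is -240, so y increases.
x converges to its nearest critical value 2 (a local min of the x-part); y converges to -3. The iterate converges to (2, -3).

(2, -3)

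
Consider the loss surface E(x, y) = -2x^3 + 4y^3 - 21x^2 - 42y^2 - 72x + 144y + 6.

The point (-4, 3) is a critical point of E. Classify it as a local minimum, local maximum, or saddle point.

saddle point

The mixed partial ∂²E/∂x∂y is 0, so the Hessian at any point is diag(E_xx, E_yy) = diag(-6(2x + 7), 12(2y - 7)).
At (-4, 3): H = diag(6, -12).
The eigenvalues have opposite signs, so H is indefinite: a saddle point.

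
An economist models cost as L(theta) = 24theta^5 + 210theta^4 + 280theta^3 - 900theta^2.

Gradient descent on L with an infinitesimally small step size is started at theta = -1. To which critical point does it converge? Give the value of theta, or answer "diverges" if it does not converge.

-3

L'(theta) = 120theta(theta - 1)(theta + 3)(theta + 5), so L'(-1) = 1920.
Gradient descent moves in the -L' direction, i.e. theta is decreasing.
The nearest critical point in that direction is theta = -3, where L'' = 2880 > 0 (a local minimum). The iterate converges there.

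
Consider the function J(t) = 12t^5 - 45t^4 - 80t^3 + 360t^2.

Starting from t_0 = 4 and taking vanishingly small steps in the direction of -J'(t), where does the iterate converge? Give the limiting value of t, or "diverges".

3

J'(t) = 60t(t - 3)(t - 2)(t + 2), so J'(4) = 2880.
Gradient descent moves in the -J' direction, i.e. t is decreasing.
The nearest critical point in that direction is t = 3, where J'' = 900 > 0 (a local minimum). The iterate converges there.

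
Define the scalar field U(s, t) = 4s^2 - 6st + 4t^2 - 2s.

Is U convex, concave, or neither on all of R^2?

U is quadratic, so its Hessian is the constant matrix H = [[8, -6], [-6, 8]].
det(H) = 28, tr(H) = 16.
det(H) > 0 and tr(H) > 0, so H is positive definite everywhere: convex.

convex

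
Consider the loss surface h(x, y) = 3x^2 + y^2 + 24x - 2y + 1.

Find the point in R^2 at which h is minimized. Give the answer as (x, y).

(-4, 1)

h(x,y) separates as P(x) + Q(y) + 1, so its minimum is min P + min Q + 1.
P'(x) = 6x + 24 vanishes at x ∈ {-4}; Q'(y) = 2y - 2 vanishes at y ∈ {1}.
Local minima of P (where P''>0): P(-4)=-48. Local minima of Q: Q(1)=-1.
So the global minimum of h is P(-4) + Q(1) + 1 = -48 − 1 + 1 = -48, attained at (-4, 1).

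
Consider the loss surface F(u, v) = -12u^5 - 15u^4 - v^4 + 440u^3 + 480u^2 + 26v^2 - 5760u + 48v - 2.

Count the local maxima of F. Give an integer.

4

F separates as a function of u plus a function of v, so ∇F=0 decouples.
∂F/∂u = -60(u - 4)(u - 2)(u + 3)(u + 4) = 0 at u ∈ {-4, -3, 2, 4}; ∂F/∂v = -4(v - 4)(v + 1)(v + 3) = 0 at v ∈ {-3, -1, 4}.
The Hessian is diagonal: diag(F_uu, F_vv). Second derivatives: F_uu(-4)=2880, F_uu(-3)=-2100, F_uu(2)=3600, F_uu(4)=-6720; F_vv(-3)=-56, F_vv(-1)=40, F_vv(4)=-140.
Local maxima occur where both diagonal entries negative: (-3, -3), (-3, 4), (4, -3), (4, 4). Count: 4.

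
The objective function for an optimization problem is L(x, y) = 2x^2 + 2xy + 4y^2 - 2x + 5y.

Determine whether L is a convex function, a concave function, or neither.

convex

L is quadratic, so its Hessian is the constant matrix H = [[4, 2], [2, 8]].
det(H) = 28, tr(H) = 12.
det(H) > 0 and tr(H) > 0, so H is positive definite everywhere: convex.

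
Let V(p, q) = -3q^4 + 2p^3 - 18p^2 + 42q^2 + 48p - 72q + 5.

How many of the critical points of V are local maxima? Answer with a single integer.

V separates as a function of p plus a function of q, so ∇V=0 decouples.
∂V/∂p = 6(p - 4)(p - 2) = 0 at p ∈ {2, 4}; ∂V/∂q = -12(q - 2)(q - 1)(q + 3) = 0 at q ∈ {-3, 1, 2}.
The Hessian is diagonal: diag(V_pp, V_qq). Second derivatives: V_pp(2)=-12, V_pp(4)=12; V_qq(-3)=-240, V_qq(1)=48, V_qq(2)=-60.
Local maxima occur where both diagonal entries negative: (2, -3), (2, 2). Count: 2.

2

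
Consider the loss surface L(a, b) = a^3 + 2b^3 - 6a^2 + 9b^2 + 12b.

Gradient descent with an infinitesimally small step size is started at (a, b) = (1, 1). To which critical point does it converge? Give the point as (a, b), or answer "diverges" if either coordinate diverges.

L is separable, so gradient descent decouples: a follows -∂L/∂a, b follows -∂L/∂b.
∂L/∂a = 3a(a - 4); at a=1 this is -9, so a increases.
∂L/∂b = 6(b + 1)(b + 2); at b=1 this is 36, so b decreases.
a converges to its nearest critical value 4 (a local min of the a-part); b converges to -1. The iterate converges to (4, -1).

(4, -1)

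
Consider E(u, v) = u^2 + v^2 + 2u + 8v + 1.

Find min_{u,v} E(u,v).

-16

E(u,v) separates as P(u) + Q(v) + 1, so its minimum is min P + min Q + 1.
P'(u) = 2u + 2 vanishes at u ∈ {-1}; Q'(v) = 2v + 8 vanishes at v ∈ {-4}.
Local minima of P (where P''>0): P(-1)=-1. Local minima of Q: Q(-4)=-16.
So the global minimum of E is P(-1) + Q(-4) + 1 = -1 − 16 + 1 = -16, attained at (-1, -4).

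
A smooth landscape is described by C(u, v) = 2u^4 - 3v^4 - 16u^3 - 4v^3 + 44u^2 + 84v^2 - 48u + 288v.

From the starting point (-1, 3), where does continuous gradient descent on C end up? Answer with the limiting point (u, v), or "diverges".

(1, -2)

C is separable, so gradient descent decouples: u follows -∂C/∂u, v follows -∂C/∂v.
∂C/∂u = 8(u - 3)(u - 2)(u - 1); at u=-1 this is -192, so u increases.
∂C/∂v = -12(v - 4)(v + 2)(v + 3); at v=3 this is 360, so v decreases.
u converges to its nearest critical value 1 (a local min of the u-part); v converges to -2. The iterate converges to (1, -2).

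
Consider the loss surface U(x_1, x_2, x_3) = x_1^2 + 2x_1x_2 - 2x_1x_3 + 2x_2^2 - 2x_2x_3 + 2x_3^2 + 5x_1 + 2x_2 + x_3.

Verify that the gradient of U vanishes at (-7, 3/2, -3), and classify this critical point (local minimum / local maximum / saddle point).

∇U = (2x_1 + 2x_2 - 2x_3 + 5, 2x_1 + 4x_2 - 2x_3 + 2, -2x_1 - 2x_2 + 4x_3 + 1); substituting (-7, 3/2, -3) gives ∇U = (0, 0, 0), so (-7, 3/2, -3) is indeed a critical point.
The Hessian is constant: H = [[2, 2, -2], [2, 4, -2], [-2, -2, 4]].
Leading principal minors: Δ₁ = 2, Δ₂ = 4, Δ₃ = 8.
All leading minors are positive, so H is positive definite: a local minimum.

local minimum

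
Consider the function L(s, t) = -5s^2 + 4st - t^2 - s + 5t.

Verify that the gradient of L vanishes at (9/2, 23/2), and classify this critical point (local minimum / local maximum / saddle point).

∇L = (-10s + 4t - 1, 4s - 2t + 5); substituting (9/2, 23/2) gives ∇L = (0, 0), so (9/2, 23/2) is indeed a critical point.
The Hessian of L is constant: H = [[-10, 4], [4, -2]].
det(H) = (-10)·(-2) − 4² = 4.
det(H) > 0 and tr(H) = -12 < 0, so H is negative definite and the point is a local maximum.

local maximum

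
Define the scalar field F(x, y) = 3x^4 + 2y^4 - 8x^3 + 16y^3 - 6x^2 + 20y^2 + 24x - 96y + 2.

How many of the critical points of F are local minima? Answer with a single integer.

F separates as a function of x plus a function of y, so ∇F=0 decouples.
∂F/∂x = 12(x - 2)(x - 1)(x + 1) = 0 at x ∈ {-1, 1, 2}; ∂F/∂y = 8(y - 1)(y + 3)(y + 4) = 0 at y ∈ {-4, -3, 1}.
The Hessian is diagonal: diag(F_xx, F_yy). Second derivatives: F_xx(-1)=72, F_xx(1)=-24, F_xx(2)=36; F_yy(-4)=40, F_yy(-3)=-32, F_yy(1)=160.
Local minima occur where both diagonal entries positive: (-1, -4), (-1, 1), (2, -4), (2, 1). Count: 4.

4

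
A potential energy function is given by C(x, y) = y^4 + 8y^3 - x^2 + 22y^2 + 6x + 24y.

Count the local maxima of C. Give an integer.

1

C separates as a function of x plus a function of y, so ∇C=0 decouples.
∂C/∂x = -2(x - 3) = 0 at x ∈ {3}; ∂C/∂y = 4(y + 1)(y + 2)(y + 3) = 0 at y ∈ {-3, -2, -1}.
The Hessian is diagonal: diag(C_xx, C_yy). Second derivatives: C_xx(3)=-2; C_yy(-3)=8, C_yy(-2)=-4, C_yy(-1)=8.
Local maxima occur where both diagonal entries negative: (3, -2). Count: 1.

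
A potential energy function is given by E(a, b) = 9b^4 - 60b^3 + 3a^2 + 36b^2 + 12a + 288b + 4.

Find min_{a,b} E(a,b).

E(a,b) separates as P(a) + Q(b) + 4, so its minimum is min P + min Q + 4.
P'(a) = 6a + 12 vanishes at a ∈ {-2}; Q'(b) = 36(b - 4)(b - 2)(b + 1) vanishes at b ∈ {-1, 2, 4}.
Local minima of P (where P''>0): P(-2)=-12. Local minima of Q: Q(-1)=-183, Q(4)=192.
So the global minimum of E is P(-2) + Q(-1) + 4 = -12 − 183 + 4 = -191, attained at (-2, -1).

-191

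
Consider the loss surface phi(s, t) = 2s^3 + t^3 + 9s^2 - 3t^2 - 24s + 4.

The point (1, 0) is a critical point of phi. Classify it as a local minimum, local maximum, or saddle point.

saddle point

The mixed partial ∂²phi/∂s∂t is 0, so the Hessian at any point is diag(phi_ss, phi_tt) = diag(6(2s + 3), 6(t - 1)).
At (1, 0): H = diag(30, -6).
The eigenvalues have opposite signs, so H is indefinite: a saddle point.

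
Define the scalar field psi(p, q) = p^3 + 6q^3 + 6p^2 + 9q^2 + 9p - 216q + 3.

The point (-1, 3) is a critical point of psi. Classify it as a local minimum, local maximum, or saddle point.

local minimum

The mixed partial ∂²psi/∂p∂q is 0, so the Hessian at any point is diag(psi_pp, psi_qq) = diag(6(p + 2), 18(2q + 1)).
At (-1, 3): H = diag(6, 126).
Both eigenvalues are positive, so H is positive definite: a local minimum.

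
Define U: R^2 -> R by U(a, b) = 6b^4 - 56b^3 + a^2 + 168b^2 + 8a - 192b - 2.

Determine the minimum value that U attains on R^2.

U(a,b) separates as P(a) + Q(b) − 2, so its minimum is min P + min Q − 2.
P'(a) = 2a + 8 vanishes at a ∈ {-4}; Q'(b) = 24(b - 4)(b - 2)(b - 1) vanishes at b ∈ {1, 2, 4}.
Local minima of P (where P''>0): P(-4)=-16. Local minima of Q: Q(1)=-74, Q(4)=-128.
So the global minimum of U is P(-4) + Q(4) − 2 = -16 − 128 − 2 = -146, attained at (-4, 4).

-146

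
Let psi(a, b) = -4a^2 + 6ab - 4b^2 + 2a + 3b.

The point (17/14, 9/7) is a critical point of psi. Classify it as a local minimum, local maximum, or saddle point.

local maximum

The Hessian of psi is constant: H = [[-8, 6], [6, -8]].
det(H) = (-8)·(-8) − 6² = 28.
det(H) > 0 and tr(H) = -16 < 0, so H is negative definite and the point is a local maximum.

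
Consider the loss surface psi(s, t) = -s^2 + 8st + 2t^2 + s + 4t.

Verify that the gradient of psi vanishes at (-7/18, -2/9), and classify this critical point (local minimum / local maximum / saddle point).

saddle point

∇psi = (-2s + 8t + 1, 8s + 4t + 4); substituting (-7/18, -2/9) gives ∇psi = (0, 0), so (-7/18, -2/9) is indeed a critical point.
The Hessian of psi is constant: H = [[-2, 8], [8, 4]].
det(H) = (-2)·4 − 8² = -72.
Since det(H) < 0, H is indefinite and the critical point is a saddle point.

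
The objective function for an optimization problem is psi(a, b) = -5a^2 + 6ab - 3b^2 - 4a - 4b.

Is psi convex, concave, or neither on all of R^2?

psi is quadratic, so its Hessian is the constant matrix H = [[-10, 6], [6, -6]].
det(H) = 24, tr(H) = -16.
det(H) > 0 and tr(H) < 0, so H is negative definite everywhere: concave.

concave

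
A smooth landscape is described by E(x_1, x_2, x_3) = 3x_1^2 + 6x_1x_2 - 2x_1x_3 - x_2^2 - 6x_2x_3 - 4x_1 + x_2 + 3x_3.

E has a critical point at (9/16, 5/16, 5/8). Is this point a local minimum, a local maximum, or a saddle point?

saddle point

The Hessian is constant: H = [[6, 6, -2], [6, -2, -6], [-2, -6, 0]].
Leading principal minors: Δ₁ = 6, Δ₂ = -48, Δ₃ = -64.
The minors fit neither the all-positive nor the alternating-sign pattern, so H is indefinite: a saddle point.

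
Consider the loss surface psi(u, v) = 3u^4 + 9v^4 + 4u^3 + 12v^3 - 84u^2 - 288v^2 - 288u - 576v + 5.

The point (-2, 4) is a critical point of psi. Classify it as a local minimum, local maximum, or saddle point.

saddle point

The mixed partial ∂²psi/∂u∂v is 0, so the Hessian at any point is diag(psi_uu, psi_vv) = diag(12(3u^2 + 2u - 14), 36(3v^2 + 2v - 16)).
At (-2, 4): H = diag(-72, 1440).
The eigenvalues have opposite signs, so H is indefinite: a saddle point.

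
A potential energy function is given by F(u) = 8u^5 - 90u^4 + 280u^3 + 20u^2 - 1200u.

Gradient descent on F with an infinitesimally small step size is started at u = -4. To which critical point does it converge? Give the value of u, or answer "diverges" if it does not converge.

diverges

F'(u) = 40(u - 5)(u - 3)(u - 2)(u + 1), so F'(-4) = 45360.
Gradient descent moves in the -F' direction, i.e. u is decreasing.
There is no critical point below u=-4, and F' keeps the same sign, so the iterate runs off to −∞.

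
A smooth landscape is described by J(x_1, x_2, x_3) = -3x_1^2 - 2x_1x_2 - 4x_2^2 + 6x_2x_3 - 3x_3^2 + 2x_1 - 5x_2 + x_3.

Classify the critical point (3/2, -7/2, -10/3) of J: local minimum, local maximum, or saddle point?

The Hessian is constant: H = [[-6, -2, 0], [-2, -8, 6], [0, 6, -6]].
Leading principal minors: Δ₁ = -6, Δ₂ = 44, Δ₃ = -48.
The minors alternate sign starting negative (−, +, −), so H is negative definite: a local maximum.

local maximum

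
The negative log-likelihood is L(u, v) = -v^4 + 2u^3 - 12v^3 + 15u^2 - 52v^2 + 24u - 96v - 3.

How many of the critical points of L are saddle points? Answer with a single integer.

L separates as a function of u plus a function of v, so ∇L=0 decouples.
∂L/∂u = 6(u + 1)(u + 4) = 0 at u ∈ {-4, -1}; ∂L/∂v = -4(v + 2)(v + 3)(v + 4) = 0 at v ∈ {-4, -3, -2}.
The Hessian is diagonal: diag(L_uu, L_vv). Second derivatives: L_uu(-4)=-18, L_uu(-1)=18; L_vv(-4)=-8, L_vv(-3)=4, L_vv(-2)=-8.
Saddle points occur where the two diagonal entries have opposite signs: (-4, -3), (-1, -4), (-1, -2). Count: 3.

3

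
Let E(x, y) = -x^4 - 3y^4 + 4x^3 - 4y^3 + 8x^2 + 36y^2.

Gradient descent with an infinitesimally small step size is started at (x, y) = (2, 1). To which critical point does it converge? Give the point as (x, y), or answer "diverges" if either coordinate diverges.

(0, 0)

E is separable, so gradient descent decouples: x follows -∂E/∂x, y follows -∂E/∂y.
∂E/∂x = -4x(x - 4)(x + 1); at x=2 this is 48, so x decreases.
∂E/∂y = -12y(y - 2)(y + 3); at y=1 this is 48, so y decreases.
x converges to its nearest critical value 0 (a local min of the x-part); y converges to 0. The iterate converges to (0, 0).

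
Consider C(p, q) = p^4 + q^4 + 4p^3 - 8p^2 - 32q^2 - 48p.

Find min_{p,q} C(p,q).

-336

C(p,q) separates as A(p) + B(q), so its minimum is min A + min B.
A'(p) = 4(p - 2)(p + 2)(p + 3) vanishes at p ∈ {-3, -2, 2}; B'(q) = 4q(q - 4)(q + 4) vanishes at q ∈ {-4, 0, 4}.
Local minima of A (where A''>0): A(-3)=45, A(2)=-80. Local minima of B: B(-4)=-256, B(4)=-256.
So the global minimum of C is A(2) + B(-4) = -80 − 256 = -336, attained at (2, -4).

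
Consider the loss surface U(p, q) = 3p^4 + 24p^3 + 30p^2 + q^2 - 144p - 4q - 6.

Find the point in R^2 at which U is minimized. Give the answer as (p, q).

U(p,q) separates as A(p) + B(q) − 6, so its minimum is min A + min B − 6.
A'(p) = 12(p - 1)(p + 3)(p + 4) vanishes at p ∈ {-4, -3, 1}; B'(q) = 2q - 4 vanishes at q ∈ {2}.
Local minima of A (where A''>0): A(-4)=288, A(1)=-87. Local minima of B: B(2)=-4.
So the global minimum of U is A(1) + B(2) − 6 = -87 − 4 − 6 = -97, attained at (1, 2).

(1, 2)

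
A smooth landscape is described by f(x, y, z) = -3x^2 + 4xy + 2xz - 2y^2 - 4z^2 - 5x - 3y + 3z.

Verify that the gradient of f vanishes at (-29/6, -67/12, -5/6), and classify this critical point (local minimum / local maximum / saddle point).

local maximum

∇f = (-6x + 4y + 2z - 5, 4x - 4y - 3, 2x - 8z + 3); substituting (-29/6, -67/12, -5/6) gives ∇f = (0, 0, 0), so (-29/6, -67/12, -5/6) is indeed a critical point.
The Hessian is constant: H = [[-6, 4, 2], [4, -4, 0], [2, 0, -8]].
Leading principal minors: Δ₁ = -6, Δ₂ = 8, Δ₃ = -48.
The minors alternate sign starting negative (−, +, −), so H is negative definite: a local maximum.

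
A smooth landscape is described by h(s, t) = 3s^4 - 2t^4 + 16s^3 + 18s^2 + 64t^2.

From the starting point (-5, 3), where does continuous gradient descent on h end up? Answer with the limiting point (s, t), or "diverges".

h is separable, so gradient descent decouples: s follows -∂h/∂s, t follows -∂h/∂t.
∂h/∂s = 12s(s + 1)(s + 3); at s=-5 this is -480, so s increases.
∂h/∂t = -8t(t - 4)(t + 4); at t=3 this is 168, so t decreases.
s converges to its nearest critical value -3 (a local min of the s-part); t converges to 0. The iterate converges to (-3, 0).

(-3, 0)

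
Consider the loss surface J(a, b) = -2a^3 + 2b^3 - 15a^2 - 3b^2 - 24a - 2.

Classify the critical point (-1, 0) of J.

local maximum

The mixed partial ∂²J/∂a∂b is 0, so the Hessian at any point is diag(J_aa, J_bb) = diag(-6(2a + 5), 6(2b - 1)).
At (-1, 0): H = diag(-18, -6).
Both eigenvalues are negative, so H is negative definite: a local maximum.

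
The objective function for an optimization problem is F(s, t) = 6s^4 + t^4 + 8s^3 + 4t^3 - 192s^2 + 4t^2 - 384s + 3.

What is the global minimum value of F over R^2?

-2557

F(s,t) separates as P(s) + Q(t) + 3, so its minimum is min P + min Q + 3.
P'(s) = 24(s - 4)(s + 1)(s + 4) vanishes at s ∈ {-4, -1, 4}; Q'(t) = 4t(t + 1)(t + 2) vanishes at t ∈ {-2, -1, 0}.
Local minima of P (where P''>0): P(-4)=-512, P(4)=-2560. Local minima of Q: Q(-2)=0, Q(0)=0.
So the global minimum of F is P(4) + Q(-2) + 3 = -2560 + 0 + 3 = -2557, attained at (4, -2).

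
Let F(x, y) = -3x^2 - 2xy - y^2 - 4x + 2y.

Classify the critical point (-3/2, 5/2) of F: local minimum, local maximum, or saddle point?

local maximum

The Hessian of F is constant: H = [[-6, -2], [-2, -2]].
det(H) = (-6)·(-2) − (-2)² = 8.
det(H) > 0 and tr(H) = -8 < 0, so H is negative definite and the point is a local maximum.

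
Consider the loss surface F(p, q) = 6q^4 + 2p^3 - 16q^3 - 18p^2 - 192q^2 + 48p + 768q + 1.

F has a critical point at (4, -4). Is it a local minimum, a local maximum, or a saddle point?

local minimum

The mixed partial ∂²F/∂p∂q is 0, so the Hessian at any point is diag(F_pp, F_qq) = diag(12(p - 3), 24(3q^2 - 4q - 16)).
At (4, -4): H = diag(12, 1152).
Both eigenvalues are positive, so H is positive definite: a local minimum.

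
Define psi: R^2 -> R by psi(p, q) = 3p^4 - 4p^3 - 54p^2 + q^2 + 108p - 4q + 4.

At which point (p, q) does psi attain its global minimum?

psi(p,q) separates as A(p) + B(q) + 4, so its minimum is min A + min B + 4.
A'(p) = 12(p - 3)(p - 1)(p + 3) vanishes at p ∈ {-3, 1, 3}; B'(q) = 2q - 4 vanishes at q ∈ {2}.
Local minima of A (where A''>0): A(-3)=-459, A(3)=-27. Local minima of B: B(2)=-4.
So the global minimum of psi is A(-3) + B(2) + 4 = -459 − 4 + 4 = -459, attained at (-3, 2).

(-3, 2)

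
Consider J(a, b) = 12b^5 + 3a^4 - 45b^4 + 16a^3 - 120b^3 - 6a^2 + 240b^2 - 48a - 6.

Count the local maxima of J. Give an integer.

J separates as a function of a plus a function of b, so ∇J=0 decouples.
∂J/∂a = 12(a - 1)(a + 1)(a + 4) = 0 at a ∈ {-4, -1, 1}; ∂J/∂b = 60b(b - 4)(b - 1)(b + 2) = 0 at b ∈ {-2, 0, 1, 4}.
The Hessian is diagonal: diag(J_aa, J_bb). Second derivatives: J_aa(-4)=180, J_aa(-1)=-72, J_aa(1)=120; J_bb(-2)=-2160, J_bb(0)=480, J_bb(1)=-540, J_bb(4)=4320.
Local maxima occur where both diagonal entries negative: (-1, -2), (-1, 1). Count: 2.

2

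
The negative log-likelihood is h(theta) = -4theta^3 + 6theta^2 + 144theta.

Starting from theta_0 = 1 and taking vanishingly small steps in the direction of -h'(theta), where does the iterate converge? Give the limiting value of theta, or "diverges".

-3

h'(theta) = -12(theta - 4)(theta + 3), so h'(1) = 144.
Gradient descent moves in the -h' direction, i.e. theta is decreasing.
The nearest critical point in that direction is theta = -3, where h'' = 84 > 0 (a local minimum). The iterate converges there.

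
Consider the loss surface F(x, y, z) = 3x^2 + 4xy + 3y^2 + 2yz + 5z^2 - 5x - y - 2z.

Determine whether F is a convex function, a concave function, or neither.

convex

F is quadratic, so its Hessian is the constant matrix H = [[6, 4, 0], [4, 6, 2], [0, 2, 10]].
Leading principal minors: 6, 20, 176.
All positive ⇒ H ≻ 0 ⇒ convex.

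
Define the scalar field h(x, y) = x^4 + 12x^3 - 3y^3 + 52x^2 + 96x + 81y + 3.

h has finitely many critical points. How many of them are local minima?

2

h separates as a function of x plus a function of y, so ∇h=0 decouples.
∂h/∂x = 4(x + 2)(x + 3)(x + 4) = 0 at x ∈ {-4, -3, -2}; ∂h/∂y = -9(y - 3)(y + 3) = 0 at y ∈ {-3, 3}.
The Hessian is diagonal: diag(h_xx, h_yy). Second derivatives: h_xx(-4)=8, h_xx(-3)=-4, h_xx(-2)=8; h_yy(-3)=54, h_yy(3)=-54.
Local minima occur where both diagonal entries positive: (-4, -3), (-2, -3). Count: 2.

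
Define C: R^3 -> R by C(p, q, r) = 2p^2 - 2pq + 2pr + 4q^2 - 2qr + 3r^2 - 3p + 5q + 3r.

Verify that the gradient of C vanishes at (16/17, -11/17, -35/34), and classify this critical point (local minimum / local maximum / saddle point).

∇C = (4p - 2q + 2r - 3, -2p + 8q - 2r + 5, 2p - 2q + 6r + 3); substituting (16/17, -11/17, -35/34) gives ∇C = (0, 0, 0), so (16/17, -11/17, -35/34) is indeed a critical point.
The Hessian is constant: H = [[4, -2, 2], [-2, 8, -2], [2, -2, 6]].
Leading principal minors: Δ₁ = 4, Δ₂ = 28, Δ₃ = 136.
All leading minors are positive, so H is positive definite: a local minimum.

local minimum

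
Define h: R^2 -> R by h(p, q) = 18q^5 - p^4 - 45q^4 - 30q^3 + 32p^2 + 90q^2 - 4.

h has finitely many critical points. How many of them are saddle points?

h separates as a function of p plus a function of q, so ∇h=0 decouples.
∂h/∂p = -4p(p - 4)(p + 4) = 0 at p ∈ {-4, 0, 4}; ∂h/∂q = 90q(q - 2)(q - 1)(q + 1) = 0 at q ∈ {-1, 0, 1, 2}.
The Hessian is diagonal: diag(h_pp, h_qq). Second derivatives: h_pp(-4)=-128, h_pp(0)=64, h_pp(4)=-128; h_qq(-1)=-540, h_qq(0)=180, h_qq(1)=-180, h_qq(2)=540.
Saddle points occur where the two diagonal entries have opposite signs: (-4, 0), (-4, 2), (0, -1), (0, 1), (4, 0), (4, 2). Count: 6.

6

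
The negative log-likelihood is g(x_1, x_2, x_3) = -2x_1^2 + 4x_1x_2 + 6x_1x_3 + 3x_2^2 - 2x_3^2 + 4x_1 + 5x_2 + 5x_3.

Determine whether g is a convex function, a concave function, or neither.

g is quadratic, so its Hessian is the constant matrix H = [[-4, 4, 6], [4, 6, 0], [6, 0, -4]].
Leading principal minors: -4, -40, -56.
Neither pattern holds ⇒ H is indefinite ⇒ neither convex nor concave.

neither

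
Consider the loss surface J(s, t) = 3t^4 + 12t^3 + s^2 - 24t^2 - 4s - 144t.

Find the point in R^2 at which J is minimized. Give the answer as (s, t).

(2, 2)

J(s,t) separates as P(s) + Q(t), so its minimum is min P + min Q.
P'(s) = 2s - 4 vanishes at s ∈ {2}; Q'(t) = 12(t - 2)(t + 2)(t + 3) vanishes at t ∈ {-3, -2, 2}.
Local minima of P (where P''>0): P(2)=-4. Local minima of Q: Q(-3)=135, Q(2)=-240.
So the global minimum of J is P(2) + Q(2) = -4 − 240 = -244, attained at (2, 2).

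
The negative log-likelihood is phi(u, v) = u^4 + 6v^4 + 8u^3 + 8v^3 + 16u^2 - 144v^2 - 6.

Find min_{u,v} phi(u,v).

-1286

phi(u,v) separates as P(u) + Q(v) − 6, so its minimum is min P + min Q − 6.
P'(u) = 4u(u + 2)(u + 4) vanishes at u ∈ {-4, -2, 0}; Q'(v) = 24v(v - 3)(v + 4) vanishes at v ∈ {-4, 0, 3}.
Local minima of P (where P''>0): P(-4)=0, P(0)=0. Local minima of Q: Q(-4)=-1280, Q(3)=-594.
So the global minimum of phi is P(-4) + Q(-4) − 6 = 0 − 1280 − 6 = -1286, attained at (-4, -4).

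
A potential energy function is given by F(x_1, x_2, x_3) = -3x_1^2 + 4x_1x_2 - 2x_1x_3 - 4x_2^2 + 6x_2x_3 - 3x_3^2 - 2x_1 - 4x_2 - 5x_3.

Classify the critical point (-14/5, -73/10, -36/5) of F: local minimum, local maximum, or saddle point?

The Hessian is constant: H = [[-6, 4, -2], [4, -8, 6], [-2, 6, -6]].
Leading principal minors: Δ₁ = -6, Δ₂ = 32, Δ₃ = -40.
The minors alternate sign starting negative (−, +, −), so H is negative definite: a local maximum.

local maximum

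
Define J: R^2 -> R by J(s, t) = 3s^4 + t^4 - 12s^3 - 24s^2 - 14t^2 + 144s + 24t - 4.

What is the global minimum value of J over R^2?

-361

J(s,t) separates as P(s) + Q(t) − 4, so its minimum is min P + min Q − 4.
P'(s) = 12(s - 3)(s - 2)(s + 2) vanishes at s ∈ {-2, 2, 3}; Q'(t) = 4(t - 2)(t - 1)(t + 3) vanishes at t ∈ {-3, 1, 2}.
Local minima of P (where P''>0): P(-2)=-240, P(3)=135. Local minima of Q: Q(-3)=-117, Q(2)=8.
So the global minimum of J is P(-2) + Q(-3) − 4 = -240 − 117 − 4 = -361, attained at (-2, -3).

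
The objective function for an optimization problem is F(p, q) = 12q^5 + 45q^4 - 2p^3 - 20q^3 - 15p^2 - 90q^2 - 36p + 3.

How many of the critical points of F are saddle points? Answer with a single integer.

F separates as a function of p plus a function of q, so ∇F=0 decouples.
∂F/∂p = -6(p + 2)(p + 3) = 0 at p ∈ {-3, -2}; ∂F/∂q = 60q(q - 1)(q + 1)(q + 3) = 0 at q ∈ {-3, -1, 0, 1}.
The Hessian is diagonal: diag(F_pp, F_qq). Second derivatives: F_pp(-3)=6, F_pp(-2)=-6; F_qq(-3)=-1440, F_qq(-1)=240, F_qq(0)=-180, F_qq(1)=480.
Saddle points occur where the two diagonal entries have opposite signs: (-3, -3), (-3, 0), (-2, -1), (-2, 1). Count: 4.

4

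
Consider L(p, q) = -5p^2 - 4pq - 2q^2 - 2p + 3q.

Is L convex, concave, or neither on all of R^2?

L is quadratic, so its Hessian is the constant matrix H = [[-10, -4], [-4, -4]].
det(H) = 24, tr(H) = -14.
det(H) > 0 and tr(H) < 0, so H is negative definite everywhere: concave.

concave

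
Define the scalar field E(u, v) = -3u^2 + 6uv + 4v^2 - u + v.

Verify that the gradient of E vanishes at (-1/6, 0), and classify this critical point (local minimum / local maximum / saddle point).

saddle point

∇E = (-6u + 6v - 1, 6u + 8v + 1); substituting (-1/6, 0) gives ∇E = (0, 0), so (-1/6, 0) is indeed a critical point.
The Hessian of E is constant: H = [[-6, 6], [6, 8]].
det(H) = (-6)·8 − 6² = -84.
Since det(H) < 0, H is indefinite and the critical point is a saddle point.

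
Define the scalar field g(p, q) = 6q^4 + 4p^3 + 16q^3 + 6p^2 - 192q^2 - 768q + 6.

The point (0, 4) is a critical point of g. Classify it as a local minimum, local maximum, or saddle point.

local minimum

The mixed partial ∂²g/∂p∂q is 0, so the Hessian at any point is diag(g_pp, g_qq) = diag(12(2p + 1), 24(3q^2 + 4q - 16)).
At (0, 4): H = diag(12, 1152).
Both eigenvalues are positive, so H is positive definite: a local minimum.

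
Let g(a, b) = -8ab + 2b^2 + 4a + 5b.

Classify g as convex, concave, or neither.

g is quadratic, so its Hessian is the constant matrix H = [[0, -8], [-8, 4]].
det(H) = -64, tr(H) = 4.
det(H) < 0, so H is indefinite: neither convex nor concave.

neither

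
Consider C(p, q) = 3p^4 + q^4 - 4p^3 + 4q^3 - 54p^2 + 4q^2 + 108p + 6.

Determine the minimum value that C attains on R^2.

C(p,q) separates as A(p) + B(q) + 6, so its minimum is min A + min B + 6.
A'(p) = 12(p - 3)(p - 1)(p + 3) vanishes at p ∈ {-3, 1, 3}; B'(q) = 4q(q + 1)(q + 2) vanishes at q ∈ {-2, -1, 0}.
Local minima of A (where A''>0): A(-3)=-459, A(3)=-27. Local minima of B: B(-2)=0, B(0)=0.
So the global minimum of C is A(-3) + B(-2) + 6 = -459 + 0 + 6 = -453, attained at (-3, -2).

-453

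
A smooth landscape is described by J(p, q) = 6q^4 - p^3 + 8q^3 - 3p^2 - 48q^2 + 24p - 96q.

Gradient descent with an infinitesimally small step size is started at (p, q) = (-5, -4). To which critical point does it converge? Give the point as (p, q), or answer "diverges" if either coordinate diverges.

J is separable, so gradient descent decouples: p follows -∂J/∂p, q follows -∂J/∂q.
∂J/∂p = -3(p - 2)(p + 4); at p=-5 this is -21, so p increases.
∂J/∂q = 24(q - 2)(q + 1)(q + 2); at q=-4 this is -864, so q increases.
p converges to its nearest critical value -4 (a local min of the p-part); q converges to -2. The iterate converges to (-4, -2).

(-4, -2)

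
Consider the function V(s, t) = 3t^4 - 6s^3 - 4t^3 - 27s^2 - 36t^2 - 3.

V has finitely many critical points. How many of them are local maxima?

V separates as a function of s plus a function of t, so ∇V=0 decouples.
∂V/∂s = -18s(s + 3) = 0 at s ∈ {-3, 0}; ∂V/∂t = 12t(t - 3)(t + 2) = 0 at t ∈ {-2, 0, 3}.
The Hessian is diagonal: diag(V_ss, V_tt). Second derivatives: V_ss(-3)=54, V_ss(0)=-54; V_tt(-2)=120, V_tt(0)=-72, V_tt(3)=180.
Local maxima occur where both diagonal entries negative: (0, 0). Count: 1.

1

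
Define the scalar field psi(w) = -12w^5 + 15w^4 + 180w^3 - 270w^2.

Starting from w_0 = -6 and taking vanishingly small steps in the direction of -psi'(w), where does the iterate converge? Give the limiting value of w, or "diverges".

psi'(w) = -60w(w - 3)(w - 1)(w + 3), so psi'(-6) = -68040.
Gradient descent moves in the -psi' direction, i.e. w is increasing.
The nearest critical point in that direction is w = -3, where psi'' = 4320 > 0 (a local minimum). The iterate converges there.

-3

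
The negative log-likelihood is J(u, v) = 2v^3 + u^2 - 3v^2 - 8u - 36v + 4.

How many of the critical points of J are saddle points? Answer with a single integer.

J separates as a function of u plus a function of v, so ∇J=0 decouples.
∂J/∂u = 2(u - 4) = 0 at u ∈ {4}; ∂J/∂v = 6(v - 3)(v + 2) = 0 at v ∈ {-2, 3}.
The Hessian is diagonal: diag(J_uu, J_vv). Second derivatives: J_uu(4)=2; J_vv(-2)=-30, J_vv(3)=30.
Saddle points occur where the two diagonal entries have opposite signs: (4, -2). Count: 1.

1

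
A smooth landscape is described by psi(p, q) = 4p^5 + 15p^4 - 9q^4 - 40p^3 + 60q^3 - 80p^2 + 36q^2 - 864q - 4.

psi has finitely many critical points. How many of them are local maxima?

4

psi separates as a function of p plus a function of q, so ∇psi=0 decouples.
∂psi/∂p = 20p(p - 2)(p + 1)(p + 4) = 0 at p ∈ {-4, -1, 0, 2}; ∂psi/∂q = -36(q - 4)(q - 3)(q + 2) = 0 at q ∈ {-2, 3, 4}.
The Hessian is diagonal: diag(psi_pp, psi_qq). Second derivatives: psi_pp(-4)=-1440, psi_pp(-1)=180, psi_pp(0)=-160, psi_pp(2)=720; psi_qq(-2)=-1080, psi_qq(3)=180, psi_qq(4)=-216.
Local maxima occur where both diagonal entries negative: (-4, -2), (-4, 4), (0, -2), (0, 4). Count: 4.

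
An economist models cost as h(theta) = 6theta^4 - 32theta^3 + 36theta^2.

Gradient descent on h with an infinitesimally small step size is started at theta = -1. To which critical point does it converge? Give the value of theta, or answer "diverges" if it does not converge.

0

h'(theta) = 24theta(theta - 3)(theta - 1), so h'(-1) = -192.
Gradient descent moves in the -h' direction, i.e. theta is increasing.
The nearest critical point in that direction is theta = 0, where h'' = 72 > 0 (a local minimum). The iterate converges there.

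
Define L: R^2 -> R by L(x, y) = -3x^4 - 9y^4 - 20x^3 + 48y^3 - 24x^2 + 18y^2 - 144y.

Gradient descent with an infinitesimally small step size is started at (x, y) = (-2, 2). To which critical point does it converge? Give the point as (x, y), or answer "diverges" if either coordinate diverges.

L is separable, so gradient descent decouples: x follows -∂L/∂x, y follows -∂L/∂y.
∂L/∂x = -12x(x + 1)(x + 4); at x=-2 this is -48, so x increases.
∂L/∂y = -36(y - 4)(y - 1)(y + 1); at y=2 this is 216, so y decreases.
x converges to its nearest critical value -1 (a local min of the x-part); y converges to 1. The iterate converges to (-1, 1).

(-1, 1)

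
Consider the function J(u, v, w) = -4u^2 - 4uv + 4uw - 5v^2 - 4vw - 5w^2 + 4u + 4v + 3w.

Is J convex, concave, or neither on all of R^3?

concave

J is quadratic, so its Hessian is the constant matrix H = [[-8, -4, 4], [-4, -10, -4], [4, -4, -10]].
Leading principal minors: -8, 64, -224.
Signs alternate −, +, − ⇒ H ≺ 0 ⇒ concave.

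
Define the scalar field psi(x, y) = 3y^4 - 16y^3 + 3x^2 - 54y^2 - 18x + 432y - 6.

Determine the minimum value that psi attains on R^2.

-1140

psi(x,y) separates as P(x) + Q(y) − 6, so its minimum is min P + min Q − 6.
P'(x) = 6x - 18 vanishes at x ∈ {3}; Q'(y) = 12(y - 4)(y - 3)(y + 3) vanishes at y ∈ {-3, 3, 4}.
Local minima of P (where P''>0): P(3)=-27. Local minima of Q: Q(-3)=-1107, Q(4)=608.
So the global minimum of psi is P(3) + Q(-3) − 6 = -27 − 1107 − 6 = -1140, attained at (3, -3).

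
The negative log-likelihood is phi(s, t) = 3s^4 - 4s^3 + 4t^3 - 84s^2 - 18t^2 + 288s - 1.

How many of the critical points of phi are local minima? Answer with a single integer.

2

phi separates as a function of s plus a function of t, so ∇phi=0 decouples.
∂phi/∂s = 12(s - 3)(s - 2)(s + 4) = 0 at s ∈ {-4, 2, 3}; ∂phi/∂t = 12t(t - 3) = 0 at t ∈ {0, 3}.
The Hessian is diagonal: diag(phi_ss, phi_tt). Second derivatives: phi_ss(-4)=504, phi_ss(2)=-72, phi_ss(3)=84; phi_tt(0)=-36, phi_tt(3)=36.
Local minima occur where both diagonal entries positive: (-4, 3), (3, 3). Count: 2.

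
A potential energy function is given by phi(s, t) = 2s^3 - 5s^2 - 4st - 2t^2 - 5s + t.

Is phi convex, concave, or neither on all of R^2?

neither

The term 2s^3 is cubic, so the Hessian is not constant.
∂²phi/∂s² = 12s - 10, which takes both signs as s varies (negative for sufficiently negative s). A diagonal entry of the Hessian changing sign means the Hessian is neither positive- nor negative-semidefinite on all of R^2.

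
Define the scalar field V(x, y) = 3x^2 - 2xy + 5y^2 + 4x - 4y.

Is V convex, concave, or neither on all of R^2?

V is quadratic, so its Hessian is the constant matrix H = [[6, -2], [-2, 10]].
det(H) = 56, tr(H) = 16.
det(H) > 0 and tr(H) > 0, so H is positive definite everywhere: convex.

convex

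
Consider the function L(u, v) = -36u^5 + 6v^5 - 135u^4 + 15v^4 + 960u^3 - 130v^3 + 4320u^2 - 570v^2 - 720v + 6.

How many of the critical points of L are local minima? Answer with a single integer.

4

L separates as a function of u plus a function of v, so ∇L=0 decouples.
∂L/∂u = -180u(u - 4)(u + 3)(u + 4) = 0 at u ∈ {-4, -3, 0, 4}; ∂L/∂v = 30(v - 4)(v + 1)(v + 2)(v + 3) = 0 at v ∈ {-3, -2, -1, 4}.
The Hessian is diagonal: diag(L_uu, L_vv). Second derivatives: L_uu(-4)=5760, L_uu(-3)=-3780, L_uu(0)=8640, L_uu(4)=-40320; L_vv(-3)=-420, L_vv(-2)=180, L_vv(-1)=-300, L_vv(4)=6300.
Local minima occur where both diagonal entries positive: (-4, -2), (-4, 4), (0, -2), (0, 4). Count: 4.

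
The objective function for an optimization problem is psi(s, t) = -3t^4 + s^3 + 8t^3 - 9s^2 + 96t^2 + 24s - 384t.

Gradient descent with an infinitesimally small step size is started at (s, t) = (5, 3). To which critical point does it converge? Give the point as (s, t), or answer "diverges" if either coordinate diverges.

(4, 2)

psi is separable, so gradient descent decouples: s follows -∂psi/∂s, t follows -∂psi/∂t.
∂psi/∂s = 3(s - 4)(s - 2); at s=5 this is 9, so s decreases.
∂psi/∂t = -12(t - 4)(t - 2)(t + 4); at t=3 this is 84, so t decreases.
s converges to its nearest critical value 4 (a local min of the s-part); t converges to 2. The iterate converges to (4, 2).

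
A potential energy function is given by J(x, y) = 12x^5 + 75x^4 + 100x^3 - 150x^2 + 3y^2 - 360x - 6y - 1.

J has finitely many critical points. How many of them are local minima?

J separates as a function of x plus a function of y, so ∇J=0 decouples.
∂J/∂x = 60(x - 1)(x + 1)(x + 2)(x + 3) = 0 at x ∈ {-3, -2, -1, 1}; ∂J/∂y = 6(y - 1) = 0 at y ∈ {1}.
The Hessian is diagonal: diag(J_xx, J_yy). Second derivatives: J_xx(-3)=-480, J_xx(-2)=180, J_xx(-1)=-240, J_xx(1)=1440; J_yy(1)=6.
Local minima occur where both diagonal entries positive: (-2, 1), (1, 1). Count: 2.

2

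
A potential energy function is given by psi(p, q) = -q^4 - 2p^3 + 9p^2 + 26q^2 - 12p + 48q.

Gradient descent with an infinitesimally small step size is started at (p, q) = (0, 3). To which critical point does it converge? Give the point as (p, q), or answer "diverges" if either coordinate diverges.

(1, -1)

psi is separable, so gradient descent decouples: p follows -∂psi/∂p, q follows -∂psi/∂q.
∂psi/∂p = -6(p - 2)(p - 1); at p=0 this is -12, so p increases.
∂psi/∂q = -4(q - 4)(q + 1)(q + 3); at q=3 this is 96, so q decreases.
p converges to its nearest critical value 1 (a local min of the p-part); q converges to -1. The iterate converges to (1, -1).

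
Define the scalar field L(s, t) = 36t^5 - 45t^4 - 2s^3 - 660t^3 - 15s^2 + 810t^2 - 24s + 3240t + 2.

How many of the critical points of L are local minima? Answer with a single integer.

L separates as a function of s plus a function of t, so ∇L=0 decouples.
∂L/∂s = -6(s + 1)(s + 4) = 0 at s ∈ {-4, -1}; ∂L/∂t = 180(t - 3)(t - 2)(t + 1)(t + 3) = 0 at t ∈ {-3, -1, 2, 3}.
The Hessian is diagonal: diag(L_ss, L_tt). Second derivatives: L_ss(-4)=18, L_ss(-1)=-18; L_tt(-3)=-10800, L_tt(-1)=4320, L_tt(2)=-2700, L_tt(3)=4320.
Local minima occur where both diagonal entries positive: (-4, -1), (-4, 3). Count: 2.

2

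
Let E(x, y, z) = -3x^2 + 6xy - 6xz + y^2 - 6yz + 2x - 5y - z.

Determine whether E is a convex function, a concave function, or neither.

E is quadratic, so its Hessian is the constant matrix H = [[-6, 6, -6], [6, 2, -6], [-6, -6, 0]].
Leading principal minors: -6, -48, 576.
Neither pattern holds ⇒ H is indefinite ⇒ neither convex nor concave.

neither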